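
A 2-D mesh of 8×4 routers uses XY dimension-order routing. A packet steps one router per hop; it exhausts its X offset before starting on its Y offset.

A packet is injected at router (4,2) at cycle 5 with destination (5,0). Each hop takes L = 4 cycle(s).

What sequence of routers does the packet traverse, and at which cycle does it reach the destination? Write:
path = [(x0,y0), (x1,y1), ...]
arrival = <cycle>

path = [(4,2), (5,2), (5,1), (5,0)]
arrival = 17

  0. router=(4,2) cycle=5 (inject)
  1. router=(5,2) cycle=9 dir=E
  2. router=(5,1) cycle=13 dir=S
  3. router=(5,0) cycle=17 dir=S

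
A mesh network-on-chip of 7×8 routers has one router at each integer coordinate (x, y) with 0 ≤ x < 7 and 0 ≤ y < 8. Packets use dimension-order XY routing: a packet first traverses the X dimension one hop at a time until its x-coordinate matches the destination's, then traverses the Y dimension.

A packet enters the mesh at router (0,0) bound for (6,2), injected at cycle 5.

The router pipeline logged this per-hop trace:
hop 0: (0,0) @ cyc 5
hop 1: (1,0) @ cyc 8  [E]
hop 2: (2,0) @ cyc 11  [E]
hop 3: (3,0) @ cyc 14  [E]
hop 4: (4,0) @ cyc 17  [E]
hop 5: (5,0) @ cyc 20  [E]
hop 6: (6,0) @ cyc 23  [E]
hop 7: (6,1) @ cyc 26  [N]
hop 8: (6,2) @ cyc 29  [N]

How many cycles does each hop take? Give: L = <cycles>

From hop 0 (5) to hop 1 (8): +3 cycles.
That increment is L by definition: L = 3.

L = 3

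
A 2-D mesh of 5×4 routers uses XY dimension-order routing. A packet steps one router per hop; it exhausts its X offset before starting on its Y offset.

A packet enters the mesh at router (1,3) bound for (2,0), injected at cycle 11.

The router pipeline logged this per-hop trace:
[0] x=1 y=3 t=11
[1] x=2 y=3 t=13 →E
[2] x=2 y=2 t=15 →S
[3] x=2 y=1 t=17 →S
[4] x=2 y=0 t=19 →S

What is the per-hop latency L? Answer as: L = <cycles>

L = 2

cyc[1] − cyc[0] = 13 − 11 = 2.
That increment is L by definition: L = 2.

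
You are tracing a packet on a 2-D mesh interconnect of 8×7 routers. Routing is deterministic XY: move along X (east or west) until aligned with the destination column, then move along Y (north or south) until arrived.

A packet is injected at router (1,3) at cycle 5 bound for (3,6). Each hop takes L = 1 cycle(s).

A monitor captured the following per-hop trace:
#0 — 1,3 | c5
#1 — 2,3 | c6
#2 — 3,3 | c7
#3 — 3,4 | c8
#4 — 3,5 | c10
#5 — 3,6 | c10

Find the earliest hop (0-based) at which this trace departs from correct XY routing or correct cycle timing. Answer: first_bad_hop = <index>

hop 1: step (+1,+0), +1 cyc — ok
hop 2: step (+1,+0), +1 cyc — ok
hop 3: step (+0,+1), +1 cyc — ok
hop 4: step (+0,+1), +2 cyc — BAD: Δcyc=2≠L

first_bad_hop = 4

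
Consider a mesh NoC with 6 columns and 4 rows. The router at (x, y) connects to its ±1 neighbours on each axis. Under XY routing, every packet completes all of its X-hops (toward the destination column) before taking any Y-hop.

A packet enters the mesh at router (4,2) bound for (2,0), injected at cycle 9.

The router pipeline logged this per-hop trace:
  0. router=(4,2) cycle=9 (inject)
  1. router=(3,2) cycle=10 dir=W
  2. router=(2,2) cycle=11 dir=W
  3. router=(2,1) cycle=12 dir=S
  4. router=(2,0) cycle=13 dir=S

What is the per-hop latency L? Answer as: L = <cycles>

L = 1

Between hops 0 and 1 the cycle counter advances 10 − 9 = 1.
One hop costs L cycles, so L = 1.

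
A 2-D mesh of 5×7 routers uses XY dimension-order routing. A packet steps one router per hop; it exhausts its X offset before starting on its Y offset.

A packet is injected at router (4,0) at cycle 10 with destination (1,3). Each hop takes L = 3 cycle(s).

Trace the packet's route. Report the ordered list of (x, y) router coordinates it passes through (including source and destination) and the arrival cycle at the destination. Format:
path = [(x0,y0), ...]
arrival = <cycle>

path = [(4,0), (3,0), (2,0), (1,0), (1,1), (1,2), (1,3)]
arrival = 28

hop 0: (4,0) @ cyc 10
hop 1: (3,0) @ cyc 13  [W]
hop 2: (2,0) @ cyc 16  [W]
hop 3: (1,0) @ cyc 19  [W]
hop 4: (1,1) @ cyc 22  [N]
hop 5: (1,2) @ cyc 25  [N]
hop 6: (1,3) @ cyc 28  [N]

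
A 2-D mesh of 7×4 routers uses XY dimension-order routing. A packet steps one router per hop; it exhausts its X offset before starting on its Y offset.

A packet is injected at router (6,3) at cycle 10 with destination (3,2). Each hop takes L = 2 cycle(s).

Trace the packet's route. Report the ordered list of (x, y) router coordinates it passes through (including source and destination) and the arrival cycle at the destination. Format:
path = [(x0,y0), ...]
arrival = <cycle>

hop 0: (6,3) @ cyc 10
hop 1: (5,3) @ cyc 12  [W]
hop 2: (4,3) @ cyc 14  [W]
hop 3: (3,3) @ cyc 16  [W]
hop 4: (3,2) @ cyc 18  [S]

path = [(6,3), (5,3), (4,3), (3,3), (3,2)]
arrival = 18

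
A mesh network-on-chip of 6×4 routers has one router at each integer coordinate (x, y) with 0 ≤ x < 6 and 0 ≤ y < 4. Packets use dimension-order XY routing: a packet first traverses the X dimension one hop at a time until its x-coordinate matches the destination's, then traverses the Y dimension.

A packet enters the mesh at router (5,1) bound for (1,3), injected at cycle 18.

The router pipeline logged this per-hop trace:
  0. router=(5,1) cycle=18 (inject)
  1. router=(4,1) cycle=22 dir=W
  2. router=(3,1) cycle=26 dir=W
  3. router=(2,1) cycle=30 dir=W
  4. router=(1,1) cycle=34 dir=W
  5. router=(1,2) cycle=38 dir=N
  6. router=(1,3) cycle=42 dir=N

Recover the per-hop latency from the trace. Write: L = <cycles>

Between hops 0 and 1 the cycle counter advances 22 − 18 = 4.
One hop costs L cycles, so L = 4.

L = 4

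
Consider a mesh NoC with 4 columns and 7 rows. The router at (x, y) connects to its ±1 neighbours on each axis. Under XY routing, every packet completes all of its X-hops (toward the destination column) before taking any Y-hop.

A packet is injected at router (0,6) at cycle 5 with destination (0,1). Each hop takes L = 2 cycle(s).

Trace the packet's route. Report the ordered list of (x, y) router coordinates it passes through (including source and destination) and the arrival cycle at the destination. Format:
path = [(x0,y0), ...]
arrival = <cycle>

path = [(0,6), (0,5), (0,4), (0,3), (0,2), (0,1)]
arrival = 15

t=5: at (0,6)
t=7: at (0,5) after S
t=9: at (0,4) after S
t=11: at (0,3) after S
t=13: at (0,2) after S
t=15: at (0,1) after S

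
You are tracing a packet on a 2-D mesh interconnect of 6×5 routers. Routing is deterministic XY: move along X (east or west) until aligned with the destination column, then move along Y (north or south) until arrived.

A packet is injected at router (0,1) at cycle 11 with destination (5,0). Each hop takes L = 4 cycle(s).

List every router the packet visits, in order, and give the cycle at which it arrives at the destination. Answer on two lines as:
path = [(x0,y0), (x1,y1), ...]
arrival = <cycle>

  0. router=(0,1) cycle=11 (inject)
  1. router=(1,1) cycle=15 dir=E
  2. router=(2,1) cycle=19 dir=E
  3. router=(3,1) cycle=23 dir=E
  4. router=(4,1) cycle=27 dir=E
  5. router=(5,1) cycle=31 dir=E
  6. router=(5,0) cycle=35 dir=S

path = [(0,1), (1,1), (2,1), (3,1), (4,1), (5,1), (5,0)]
arrival = 35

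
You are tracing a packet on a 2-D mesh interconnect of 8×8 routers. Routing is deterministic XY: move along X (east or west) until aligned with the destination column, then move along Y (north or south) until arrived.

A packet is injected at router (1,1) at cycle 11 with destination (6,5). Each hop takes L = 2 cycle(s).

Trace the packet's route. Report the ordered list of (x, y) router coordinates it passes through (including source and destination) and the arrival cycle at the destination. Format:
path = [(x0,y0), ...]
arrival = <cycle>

hop 0: (1,1) @ cyc 11
hop 1: (2,1) @ cyc 13  [E]
hop 2: (3,1) @ cyc 15  [E]
hop 3: (4,1) @ cyc 17  [E]
hop 4: (5,1) @ cyc 19  [E]
hop 5: (6,1) @ cyc 21  [E]
hop 6: (6,2) @ cyc 23  [N]
hop 7: (6,3) @ cyc 25  [N]
hop 8: (6,4) @ cyc 27  [N]
hop 9: (6,5) @ cyc 29  [N]

path = [(1,1), (2,1), (3,1), (4,1), (5,1), (6,1), (6,2), (6,3), (6,4), (6,5)]
arrival = 29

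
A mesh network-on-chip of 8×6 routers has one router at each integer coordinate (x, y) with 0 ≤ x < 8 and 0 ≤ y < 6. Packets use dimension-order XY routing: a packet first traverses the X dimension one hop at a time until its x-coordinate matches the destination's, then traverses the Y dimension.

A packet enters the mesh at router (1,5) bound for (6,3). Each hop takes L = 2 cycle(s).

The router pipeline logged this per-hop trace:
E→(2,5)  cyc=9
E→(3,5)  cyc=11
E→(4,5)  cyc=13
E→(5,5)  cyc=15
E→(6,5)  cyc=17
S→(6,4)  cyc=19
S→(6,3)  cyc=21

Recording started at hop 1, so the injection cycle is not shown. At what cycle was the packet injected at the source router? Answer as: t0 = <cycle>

The first recorded entry is hop 1 at cycle 9.
t0 = cyc[1] − L = 9 − 2 = 7.

t0 = 7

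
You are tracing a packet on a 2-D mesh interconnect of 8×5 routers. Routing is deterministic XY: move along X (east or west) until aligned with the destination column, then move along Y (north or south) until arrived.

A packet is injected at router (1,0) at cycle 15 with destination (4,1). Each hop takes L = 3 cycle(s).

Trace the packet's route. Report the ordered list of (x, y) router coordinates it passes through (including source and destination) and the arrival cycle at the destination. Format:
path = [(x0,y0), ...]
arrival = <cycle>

path = [(1,0), (2,0), (3,0), (4,0), (4,1)]
arrival = 27

t=15: at (1,0)
t=18: at (2,0) after E
t=21: at (3,0) after E
t=24: at (4,0) after E
t=27: at (4,1) after N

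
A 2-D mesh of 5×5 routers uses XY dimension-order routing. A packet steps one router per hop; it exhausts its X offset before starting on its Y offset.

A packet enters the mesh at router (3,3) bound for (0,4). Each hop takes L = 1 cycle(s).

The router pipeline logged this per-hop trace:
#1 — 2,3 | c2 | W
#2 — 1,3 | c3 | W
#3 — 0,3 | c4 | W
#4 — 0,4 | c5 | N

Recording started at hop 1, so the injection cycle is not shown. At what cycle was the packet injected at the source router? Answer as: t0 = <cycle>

t0 = 1

cyc[1] = 2 and cyc[k] = t0 + k·L for every k.
So t0 = 2 − 1·1 = 1.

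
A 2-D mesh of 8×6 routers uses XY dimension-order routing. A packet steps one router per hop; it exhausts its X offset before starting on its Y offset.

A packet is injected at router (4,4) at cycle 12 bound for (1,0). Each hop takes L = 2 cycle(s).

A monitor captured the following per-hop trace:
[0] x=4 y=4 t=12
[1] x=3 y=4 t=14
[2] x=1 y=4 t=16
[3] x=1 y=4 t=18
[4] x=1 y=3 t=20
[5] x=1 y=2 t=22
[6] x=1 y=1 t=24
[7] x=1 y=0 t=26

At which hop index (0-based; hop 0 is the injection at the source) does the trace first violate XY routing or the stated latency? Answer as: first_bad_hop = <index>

first_bad_hop = 2

[1] (-1,+0) / 2c ⇒ ok
[2] (-2,+0) / 2c ⇒ BAD: non-unit step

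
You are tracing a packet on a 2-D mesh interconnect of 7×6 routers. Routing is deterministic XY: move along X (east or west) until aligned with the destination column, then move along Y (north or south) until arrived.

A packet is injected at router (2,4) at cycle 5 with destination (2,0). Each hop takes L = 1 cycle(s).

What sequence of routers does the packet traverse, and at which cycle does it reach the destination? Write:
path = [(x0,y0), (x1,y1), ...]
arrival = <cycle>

hop 0: (2,4) @ cyc 5
hop 1: (2,3) @ cyc 6  [S]
hop 2: (2,2) @ cyc 7  [S]
hop 3: (2,1) @ cyc 8  [S]
hop 4: (2,0) @ cyc 9  [S]

path = [(2,4), (2,3), (2,2), (2,1), (2,0)]
arrival = 9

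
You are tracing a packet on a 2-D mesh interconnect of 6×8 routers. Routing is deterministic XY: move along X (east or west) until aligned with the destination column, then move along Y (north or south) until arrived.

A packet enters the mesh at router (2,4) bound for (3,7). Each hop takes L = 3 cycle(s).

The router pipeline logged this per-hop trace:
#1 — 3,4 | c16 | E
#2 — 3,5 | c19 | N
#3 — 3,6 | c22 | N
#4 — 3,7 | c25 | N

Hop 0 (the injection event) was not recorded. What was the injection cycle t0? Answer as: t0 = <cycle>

t0 = 13

At hop 1 the cycle is 16; in general cyc_k = t0 + kL.
Subtract one hop: t0 = 16 − 3 = 13.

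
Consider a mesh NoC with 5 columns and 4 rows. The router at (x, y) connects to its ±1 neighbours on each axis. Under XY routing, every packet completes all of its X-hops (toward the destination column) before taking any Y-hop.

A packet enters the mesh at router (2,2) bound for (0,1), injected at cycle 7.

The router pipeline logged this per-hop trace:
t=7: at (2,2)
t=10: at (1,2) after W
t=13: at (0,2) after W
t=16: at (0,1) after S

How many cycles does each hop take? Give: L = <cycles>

L = 3

Δcyc across hop 0→1: 10 − 7 = 3.
That increment is L by definition: L = 3.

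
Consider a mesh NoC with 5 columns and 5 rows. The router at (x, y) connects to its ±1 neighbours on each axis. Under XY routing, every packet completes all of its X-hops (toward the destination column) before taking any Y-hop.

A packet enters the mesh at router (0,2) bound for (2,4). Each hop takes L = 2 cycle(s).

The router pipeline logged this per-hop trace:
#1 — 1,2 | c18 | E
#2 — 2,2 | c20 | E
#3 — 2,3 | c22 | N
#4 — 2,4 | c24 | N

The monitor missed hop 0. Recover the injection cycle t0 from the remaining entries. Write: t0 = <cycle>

t0 = 16

Hop 1 reached at cycle 18; hop k is at t0 + k·L.
Therefore t0 = 18 − L = 16.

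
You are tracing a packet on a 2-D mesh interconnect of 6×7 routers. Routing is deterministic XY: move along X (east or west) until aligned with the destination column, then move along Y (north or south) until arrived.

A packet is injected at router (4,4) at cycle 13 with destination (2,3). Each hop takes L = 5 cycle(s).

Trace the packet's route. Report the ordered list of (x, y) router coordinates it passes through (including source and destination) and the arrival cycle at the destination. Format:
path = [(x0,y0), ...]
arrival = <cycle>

path = [(4,4), (3,4), (2,4), (2,3)]
arrival = 28

  0. router=(4,4) cycle=13 (inject)
  1. router=(3,4) cycle=18 dir=W
  2. router=(2,4) cycle=23 dir=W
  3. router=(2,3) cycle=28 dir=S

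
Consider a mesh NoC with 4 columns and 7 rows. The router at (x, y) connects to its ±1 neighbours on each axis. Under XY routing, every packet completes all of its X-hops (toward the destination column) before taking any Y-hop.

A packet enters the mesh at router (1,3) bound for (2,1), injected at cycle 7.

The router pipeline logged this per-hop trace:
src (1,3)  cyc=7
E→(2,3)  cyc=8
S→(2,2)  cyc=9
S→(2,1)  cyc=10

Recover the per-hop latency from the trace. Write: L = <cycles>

L = 1

Δcyc across hop 0→1: 8 − 7 = 1.
Per-hop latency L = Δcyc = 1.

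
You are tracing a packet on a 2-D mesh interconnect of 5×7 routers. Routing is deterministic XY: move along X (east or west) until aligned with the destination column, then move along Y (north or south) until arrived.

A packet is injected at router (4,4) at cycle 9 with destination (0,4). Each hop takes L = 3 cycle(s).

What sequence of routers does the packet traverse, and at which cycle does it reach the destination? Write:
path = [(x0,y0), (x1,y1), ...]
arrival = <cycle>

path = [(4,4), (3,4), (2,4), (1,4), (0,4)]
arrival = 21

hop 0: (4,4) @ cyc 9
hop 1: (3,4) @ cyc 12  [W]
hop 2: (2,4) @ cyc 15  [W]
hop 3: (1,4) @ cyc 18  [W]
hop 4: (0,4) @ cyc 21  [W]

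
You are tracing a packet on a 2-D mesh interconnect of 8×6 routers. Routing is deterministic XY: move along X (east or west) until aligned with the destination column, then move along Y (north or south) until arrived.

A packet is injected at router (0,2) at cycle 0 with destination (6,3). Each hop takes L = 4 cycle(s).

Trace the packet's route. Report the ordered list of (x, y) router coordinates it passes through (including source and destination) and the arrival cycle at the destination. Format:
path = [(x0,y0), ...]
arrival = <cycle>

src (0,2)  cyc=0
E→(1,2)  cyc=4
E→(2,2)  cyc=8
E→(3,2)  cyc=12
E→(4,2)  cyc=16
E→(5,2)  cyc=20
E→(6,2)  cyc=24
N→(6,3)  cyc=28

path = [(0,2), (1,2), (2,2), (3,2), (4,2), (5,2), (6,2), (6,3)]
arrival = 28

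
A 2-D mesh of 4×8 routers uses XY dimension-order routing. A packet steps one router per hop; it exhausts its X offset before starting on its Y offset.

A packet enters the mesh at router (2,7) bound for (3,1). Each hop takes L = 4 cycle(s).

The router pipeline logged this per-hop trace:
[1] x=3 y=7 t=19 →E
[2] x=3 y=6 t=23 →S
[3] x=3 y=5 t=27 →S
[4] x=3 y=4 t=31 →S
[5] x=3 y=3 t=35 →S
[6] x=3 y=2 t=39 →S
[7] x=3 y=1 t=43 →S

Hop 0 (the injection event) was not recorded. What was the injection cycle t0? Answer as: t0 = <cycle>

The first recorded entry is hop 1 at cycle 19.
So t0 = 19 − 1·4 = 15.

t0 = 15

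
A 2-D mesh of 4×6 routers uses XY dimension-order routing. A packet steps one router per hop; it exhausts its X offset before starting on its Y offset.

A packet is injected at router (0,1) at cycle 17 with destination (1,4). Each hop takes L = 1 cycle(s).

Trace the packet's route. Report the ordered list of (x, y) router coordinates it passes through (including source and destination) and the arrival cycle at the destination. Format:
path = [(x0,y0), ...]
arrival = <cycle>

path = [(0,1), (1,1), (1,2), (1,3), (1,4)]
arrival = 21

src (0,1)  cyc=17
E→(1,1)  cyc=18
N→(1,2)  cyc=19
N→(1,3)  cyc=20
N→(1,4)  cyc=21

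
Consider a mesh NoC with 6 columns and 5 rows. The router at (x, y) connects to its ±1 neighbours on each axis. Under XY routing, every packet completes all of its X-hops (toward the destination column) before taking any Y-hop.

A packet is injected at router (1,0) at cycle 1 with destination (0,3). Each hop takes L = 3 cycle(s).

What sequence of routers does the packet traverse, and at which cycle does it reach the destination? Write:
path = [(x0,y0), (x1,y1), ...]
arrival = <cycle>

path = [(1,0), (0,0), (0,1), (0,2), (0,3)]
arrival = 13

[0] x=1 y=0 t=1
[1] x=0 y=0 t=4 →W
[2] x=0 y=1 t=7 →N
[3] x=0 y=2 t=10 →N
[4] x=0 y=3 t=13 →N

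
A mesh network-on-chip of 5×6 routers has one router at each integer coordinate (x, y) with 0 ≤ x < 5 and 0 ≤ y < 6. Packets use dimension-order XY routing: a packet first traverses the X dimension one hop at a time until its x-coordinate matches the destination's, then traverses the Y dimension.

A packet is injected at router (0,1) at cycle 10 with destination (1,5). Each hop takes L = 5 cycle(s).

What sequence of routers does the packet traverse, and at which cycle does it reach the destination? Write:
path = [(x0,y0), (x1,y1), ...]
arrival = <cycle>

hop 0: (0,1) @ cyc 10
hop 1: (1,1) @ cyc 15  [E]
hop 2: (1,2) @ cyc 20  [N]
hop 3: (1,3) @ cyc 25  [N]
hop 4: (1,4) @ cyc 30  [N]
hop 5: (1,5) @ cyc 35  [N]

path = [(0,1), (1,1), (1,2), (1,3), (1,4), (1,5)]
arrival = 35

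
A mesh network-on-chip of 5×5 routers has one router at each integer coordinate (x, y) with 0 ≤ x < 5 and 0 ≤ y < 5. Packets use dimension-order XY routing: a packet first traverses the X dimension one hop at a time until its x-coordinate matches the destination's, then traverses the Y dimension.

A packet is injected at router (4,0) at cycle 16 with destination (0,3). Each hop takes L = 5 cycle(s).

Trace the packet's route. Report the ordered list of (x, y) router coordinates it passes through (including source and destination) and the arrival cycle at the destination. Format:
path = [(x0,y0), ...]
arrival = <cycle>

src (4,0)  cyc=16
W→(3,0)  cyc=21
W→(2,0)  cyc=26
W→(1,0)  cyc=31
W→(0,0)  cyc=36
N→(0,1)  cyc=41
N→(0,2)  cyc=46
N→(0,3)  cyc=51

path = [(4,0), (3,0), (2,0), (1,0), (0,0), (0,1), (0,2), (0,3)]
arrival = 51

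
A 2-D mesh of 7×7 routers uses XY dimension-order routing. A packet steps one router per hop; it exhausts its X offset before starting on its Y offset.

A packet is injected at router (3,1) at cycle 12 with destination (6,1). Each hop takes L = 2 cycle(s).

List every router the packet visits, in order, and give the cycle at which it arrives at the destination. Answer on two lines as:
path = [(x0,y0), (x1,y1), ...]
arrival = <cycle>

#0 — 3,1 | c12
#1 — 4,1 | c14 | E
#2 — 5,1 | c16 | E
#3 — 6,1 | c18 | E

path = [(3,1), (4,1), (5,1), (6,1)]
arrival = 18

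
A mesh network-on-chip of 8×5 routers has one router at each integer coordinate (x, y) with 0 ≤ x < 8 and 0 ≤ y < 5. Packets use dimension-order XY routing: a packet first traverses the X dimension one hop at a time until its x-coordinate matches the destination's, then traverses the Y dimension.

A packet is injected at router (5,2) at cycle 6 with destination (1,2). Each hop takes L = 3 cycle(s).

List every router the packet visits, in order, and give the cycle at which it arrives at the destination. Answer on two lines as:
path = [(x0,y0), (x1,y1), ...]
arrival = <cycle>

path = [(5,2), (4,2), (3,2), (2,2), (1,2)]
arrival = 18

hop 0: (5,2) @ cyc 6
hop 1: (4,2) @ cyc 9  [W]
hop 2: (3,2) @ cyc 12  [W]
hop 3: (2,2) @ cyc 15  [W]
hop 4: (1,2) @ cyc 18  [W]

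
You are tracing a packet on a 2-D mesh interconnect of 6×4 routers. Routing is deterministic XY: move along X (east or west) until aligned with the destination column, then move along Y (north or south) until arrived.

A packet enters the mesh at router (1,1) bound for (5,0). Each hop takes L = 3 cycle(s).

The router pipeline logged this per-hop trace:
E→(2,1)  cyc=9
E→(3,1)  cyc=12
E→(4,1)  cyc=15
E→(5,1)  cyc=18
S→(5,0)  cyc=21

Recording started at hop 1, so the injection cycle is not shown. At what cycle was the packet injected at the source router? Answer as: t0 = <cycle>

At hop 1 the cycle is 9; in general cyc_k = t0 + kL.
So t0 = 9 − 1·3 = 6.

t0 = 6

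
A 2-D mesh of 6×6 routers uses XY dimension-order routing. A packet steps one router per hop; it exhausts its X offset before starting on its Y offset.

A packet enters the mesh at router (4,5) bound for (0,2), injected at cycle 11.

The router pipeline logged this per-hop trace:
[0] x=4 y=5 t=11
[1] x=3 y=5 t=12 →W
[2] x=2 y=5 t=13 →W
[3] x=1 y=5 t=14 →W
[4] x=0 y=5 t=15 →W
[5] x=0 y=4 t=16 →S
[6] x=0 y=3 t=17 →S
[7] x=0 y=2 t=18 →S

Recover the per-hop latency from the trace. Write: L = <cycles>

Between hops 0 and 1 the cycle counter advances 12 − 11 = 1.
Each hop adds L, hence L = 1.

L = 1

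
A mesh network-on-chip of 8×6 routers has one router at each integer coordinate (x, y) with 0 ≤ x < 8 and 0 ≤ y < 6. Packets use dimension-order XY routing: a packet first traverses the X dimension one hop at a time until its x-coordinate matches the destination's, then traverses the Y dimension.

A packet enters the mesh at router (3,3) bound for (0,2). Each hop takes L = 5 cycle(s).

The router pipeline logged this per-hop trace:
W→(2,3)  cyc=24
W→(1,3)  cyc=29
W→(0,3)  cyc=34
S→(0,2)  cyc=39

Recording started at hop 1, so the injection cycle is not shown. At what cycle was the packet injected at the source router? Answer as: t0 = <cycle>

At hop 1 the cycle is 24; in general cyc_k = t0 + kL.
Therefore t0 = 24 − L = 19.

t0 = 19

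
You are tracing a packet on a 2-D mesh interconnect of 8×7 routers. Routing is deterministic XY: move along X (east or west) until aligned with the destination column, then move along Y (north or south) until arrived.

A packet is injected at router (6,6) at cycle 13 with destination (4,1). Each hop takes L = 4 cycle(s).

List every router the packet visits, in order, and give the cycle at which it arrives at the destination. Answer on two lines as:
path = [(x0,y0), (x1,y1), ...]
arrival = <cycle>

hop 0: (6,6) @ cyc 13
hop 1: (5,6) @ cyc 17  [W]
hop 2: (4,6) @ cyc 21  [W]
hop 3: (4,5) @ cyc 25  [S]
hop 4: (4,4) @ cyc 29  [S]
hop 5: (4,3) @ cyc 33  [S]
hop 6: (4,2) @ cyc 37  [S]
hop 7: (4,1) @ cyc 41  [S]

path = [(6,6), (5,6), (4,6), (4,5), (4,4), (4,3), (4,2), (4,1)]
arrival = 41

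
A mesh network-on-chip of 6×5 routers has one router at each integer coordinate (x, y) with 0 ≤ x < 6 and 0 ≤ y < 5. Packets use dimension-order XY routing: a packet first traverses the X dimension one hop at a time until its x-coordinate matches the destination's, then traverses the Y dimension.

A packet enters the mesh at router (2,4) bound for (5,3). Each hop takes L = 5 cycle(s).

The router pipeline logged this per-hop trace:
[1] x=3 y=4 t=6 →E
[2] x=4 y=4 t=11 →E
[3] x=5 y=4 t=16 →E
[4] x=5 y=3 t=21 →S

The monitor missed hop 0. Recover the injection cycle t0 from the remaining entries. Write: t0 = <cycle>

t0 = 1

Hop 1 reached at cycle 6; hop k is at t0 + k·L.
t0 = cyc[1] − L = 6 − 5 = 1.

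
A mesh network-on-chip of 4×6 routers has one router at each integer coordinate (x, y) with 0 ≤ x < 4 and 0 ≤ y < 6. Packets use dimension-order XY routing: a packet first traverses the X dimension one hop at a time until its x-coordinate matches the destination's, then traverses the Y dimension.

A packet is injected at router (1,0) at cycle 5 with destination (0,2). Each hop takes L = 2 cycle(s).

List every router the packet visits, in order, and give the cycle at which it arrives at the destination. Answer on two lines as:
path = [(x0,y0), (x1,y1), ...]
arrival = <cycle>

path = [(1,0), (0,0), (0,1), (0,2)]
arrival = 11

src (1,0)  cyc=5
W→(0,0)  cyc=7
N→(0,1)  cyc=9
N→(0,2)  cyc=11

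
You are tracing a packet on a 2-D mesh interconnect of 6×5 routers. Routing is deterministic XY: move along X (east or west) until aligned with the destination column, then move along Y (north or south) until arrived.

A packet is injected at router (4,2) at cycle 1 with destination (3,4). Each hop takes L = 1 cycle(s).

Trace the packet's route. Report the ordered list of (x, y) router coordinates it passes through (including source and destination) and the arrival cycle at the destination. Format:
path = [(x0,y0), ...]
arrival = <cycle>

path = [(4,2), (3,2), (3,3), (3,4)]
arrival = 4

t=1: at (4,2)
t=2: at (3,2) after W
t=3: at (3,3) after N
t=4: at (3,4) after N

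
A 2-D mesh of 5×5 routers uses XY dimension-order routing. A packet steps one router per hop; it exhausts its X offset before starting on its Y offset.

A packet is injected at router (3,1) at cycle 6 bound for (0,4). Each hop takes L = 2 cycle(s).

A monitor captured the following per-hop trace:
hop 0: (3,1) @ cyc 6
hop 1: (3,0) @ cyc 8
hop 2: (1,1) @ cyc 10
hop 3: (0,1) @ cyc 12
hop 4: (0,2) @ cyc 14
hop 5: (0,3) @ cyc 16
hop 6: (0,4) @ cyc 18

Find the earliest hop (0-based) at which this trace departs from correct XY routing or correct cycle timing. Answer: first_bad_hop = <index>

first_bad_hop = 1

hop 1: step (+0,-1), +2 cyc — BAD: Y-move but x=3≠0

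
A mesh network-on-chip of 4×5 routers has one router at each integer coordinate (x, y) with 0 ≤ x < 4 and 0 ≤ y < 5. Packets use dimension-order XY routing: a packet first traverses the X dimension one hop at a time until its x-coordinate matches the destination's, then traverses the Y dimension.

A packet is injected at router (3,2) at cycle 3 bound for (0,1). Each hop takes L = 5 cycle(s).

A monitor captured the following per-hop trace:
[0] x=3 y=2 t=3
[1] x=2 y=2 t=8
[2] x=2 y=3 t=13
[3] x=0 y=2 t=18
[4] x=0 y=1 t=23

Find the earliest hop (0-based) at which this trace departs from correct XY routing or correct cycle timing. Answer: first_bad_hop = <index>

[1] (-1,+0) / 5c ⇒ ok
[2] (+0,+1) / 5c ⇒ BAD: Y-move but x=2≠0

first_bad_hop = 2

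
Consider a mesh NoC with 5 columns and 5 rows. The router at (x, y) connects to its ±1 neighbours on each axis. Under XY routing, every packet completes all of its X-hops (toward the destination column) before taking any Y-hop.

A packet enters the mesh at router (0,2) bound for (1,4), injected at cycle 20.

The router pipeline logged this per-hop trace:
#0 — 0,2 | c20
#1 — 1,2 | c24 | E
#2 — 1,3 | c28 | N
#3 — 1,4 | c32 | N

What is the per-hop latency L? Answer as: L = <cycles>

L = 4

Δcyc across hop 0→1: 24 − 20 = 4.
One hop costs L cycles, so L = 4.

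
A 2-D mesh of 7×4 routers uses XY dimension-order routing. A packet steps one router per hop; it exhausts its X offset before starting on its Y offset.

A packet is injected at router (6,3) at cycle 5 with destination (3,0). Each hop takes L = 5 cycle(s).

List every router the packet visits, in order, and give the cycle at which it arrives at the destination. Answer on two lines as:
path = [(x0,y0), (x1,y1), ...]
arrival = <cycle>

[0] x=6 y=3 t=5
[1] x=5 y=3 t=10 →W
[2] x=4 y=3 t=15 →W
[3] x=3 y=3 t=20 →W
[4] x=3 y=2 t=25 →S
[5] x=3 y=1 t=30 →S
[6] x=3 y=0 t=35 →S

path = [(6,3), (5,3), (4,3), (3,3), (3,2), (3,1), (3,0)]
arrival = 35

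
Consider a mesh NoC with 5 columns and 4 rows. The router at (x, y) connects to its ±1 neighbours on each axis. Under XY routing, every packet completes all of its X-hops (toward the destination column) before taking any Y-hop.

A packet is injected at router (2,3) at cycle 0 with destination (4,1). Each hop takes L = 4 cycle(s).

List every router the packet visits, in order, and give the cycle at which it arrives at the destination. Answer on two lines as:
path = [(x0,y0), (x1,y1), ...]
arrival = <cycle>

path = [(2,3), (3,3), (4,3), (4,2), (4,1)]
arrival = 16

[0] x=2 y=3 t=0
[1] x=3 y=3 t=4 →E
[2] x=4 y=3 t=8 →E
[3] x=4 y=2 t=12 →S
[4] x=4 y=1 t=16 →S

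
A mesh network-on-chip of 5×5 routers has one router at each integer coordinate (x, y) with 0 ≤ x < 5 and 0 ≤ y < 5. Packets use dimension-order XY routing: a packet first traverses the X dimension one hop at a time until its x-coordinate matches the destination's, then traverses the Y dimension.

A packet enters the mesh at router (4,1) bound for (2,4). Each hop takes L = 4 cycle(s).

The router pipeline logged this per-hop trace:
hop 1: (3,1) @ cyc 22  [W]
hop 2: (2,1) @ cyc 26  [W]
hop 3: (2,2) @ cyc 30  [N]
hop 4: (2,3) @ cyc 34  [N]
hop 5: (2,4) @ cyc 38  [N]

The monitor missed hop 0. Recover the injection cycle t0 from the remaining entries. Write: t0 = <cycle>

Hop 1 reached at cycle 22; hop k is at t0 + k·L.
Subtract one hop: t0 = 22 − 4 = 18.

t0 = 18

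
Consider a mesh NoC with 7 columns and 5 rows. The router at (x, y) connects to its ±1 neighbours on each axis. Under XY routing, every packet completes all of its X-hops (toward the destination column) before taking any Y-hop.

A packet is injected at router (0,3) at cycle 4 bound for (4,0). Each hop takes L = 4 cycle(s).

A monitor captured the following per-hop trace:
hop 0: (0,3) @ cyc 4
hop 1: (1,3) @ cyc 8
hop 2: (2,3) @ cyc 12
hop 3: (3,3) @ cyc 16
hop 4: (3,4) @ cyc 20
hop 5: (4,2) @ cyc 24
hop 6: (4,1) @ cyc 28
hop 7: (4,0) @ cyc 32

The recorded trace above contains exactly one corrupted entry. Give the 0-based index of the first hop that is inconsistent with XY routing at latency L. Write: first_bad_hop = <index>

first_bad_hop = 4

hop 1: step (+1,+0), +4 cyc — ok
hop 2: step (+1,+0), +4 cyc — ok
hop 3: step (+1,+0), +4 cyc — ok
hop 4: step (+0,+1), +4 cyc — BAD: Y-move but x=3≠4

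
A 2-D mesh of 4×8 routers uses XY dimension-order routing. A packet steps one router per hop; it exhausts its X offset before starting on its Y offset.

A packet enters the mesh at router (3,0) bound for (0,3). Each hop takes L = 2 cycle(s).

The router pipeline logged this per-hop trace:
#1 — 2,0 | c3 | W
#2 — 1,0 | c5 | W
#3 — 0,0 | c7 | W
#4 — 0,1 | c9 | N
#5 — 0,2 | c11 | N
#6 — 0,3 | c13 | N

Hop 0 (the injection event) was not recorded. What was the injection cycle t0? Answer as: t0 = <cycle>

t0 = 1

cyc[1] = 3 and cyc[k] = t0 + k·L for every k.
Subtract one hop: t0 = 3 − 2 = 1.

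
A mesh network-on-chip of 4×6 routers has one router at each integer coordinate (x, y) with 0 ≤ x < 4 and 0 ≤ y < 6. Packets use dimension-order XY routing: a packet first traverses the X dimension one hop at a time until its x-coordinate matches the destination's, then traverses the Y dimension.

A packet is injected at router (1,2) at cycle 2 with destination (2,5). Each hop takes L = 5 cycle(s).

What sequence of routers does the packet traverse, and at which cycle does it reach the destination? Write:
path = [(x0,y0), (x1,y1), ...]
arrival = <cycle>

t=2: at (1,2)
t=7: at (2,2) after E
t=12: at (2,3) after N
t=17: at (2,4) after N
t=22: at (2,5) after N

path = [(1,2), (2,2), (2,3), (2,4), (2,5)]
arrival = 22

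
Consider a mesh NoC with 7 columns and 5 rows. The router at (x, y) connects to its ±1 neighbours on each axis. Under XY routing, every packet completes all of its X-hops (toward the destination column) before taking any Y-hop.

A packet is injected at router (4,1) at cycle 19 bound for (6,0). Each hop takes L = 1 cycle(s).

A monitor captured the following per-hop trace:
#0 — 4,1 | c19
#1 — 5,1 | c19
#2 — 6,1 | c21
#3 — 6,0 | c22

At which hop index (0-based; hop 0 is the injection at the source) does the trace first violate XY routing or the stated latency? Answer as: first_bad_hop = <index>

first_bad_hop = 1

  1: Δx=+1 Δy=+0 Δt=0 [BAD: Δcyc=0≠L]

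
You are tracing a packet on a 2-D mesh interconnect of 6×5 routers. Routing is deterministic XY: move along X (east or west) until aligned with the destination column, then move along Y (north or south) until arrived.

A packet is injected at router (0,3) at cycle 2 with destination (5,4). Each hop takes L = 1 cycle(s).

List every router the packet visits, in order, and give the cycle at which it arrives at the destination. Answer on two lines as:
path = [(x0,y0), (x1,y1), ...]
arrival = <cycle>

path = [(0,3), (1,3), (2,3), (3,3), (4,3), (5,3), (5,4)]
arrival = 8

src (0,3)  cyc=2
E→(1,3)  cyc=3
E→(2,3)  cyc=4
E→(3,3)  cyc=5
E→(4,3)  cyc=6
E→(5,3)  cyc=7
N→(5,4)  cyc=8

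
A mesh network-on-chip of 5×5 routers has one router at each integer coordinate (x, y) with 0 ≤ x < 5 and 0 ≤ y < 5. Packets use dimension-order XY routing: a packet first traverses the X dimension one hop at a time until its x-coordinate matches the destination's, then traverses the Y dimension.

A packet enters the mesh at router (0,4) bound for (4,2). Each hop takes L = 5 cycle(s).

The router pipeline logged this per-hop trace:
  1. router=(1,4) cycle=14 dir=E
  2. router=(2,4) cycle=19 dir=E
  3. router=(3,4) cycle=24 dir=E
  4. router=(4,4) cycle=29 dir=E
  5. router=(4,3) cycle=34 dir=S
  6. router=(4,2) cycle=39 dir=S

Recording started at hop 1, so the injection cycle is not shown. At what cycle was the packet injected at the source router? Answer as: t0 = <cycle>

cyc[1] = 14 and cyc[k] = t0 + k·L for every k.
Subtract one hop: t0 = 14 − 5 = 9.

t0 = 9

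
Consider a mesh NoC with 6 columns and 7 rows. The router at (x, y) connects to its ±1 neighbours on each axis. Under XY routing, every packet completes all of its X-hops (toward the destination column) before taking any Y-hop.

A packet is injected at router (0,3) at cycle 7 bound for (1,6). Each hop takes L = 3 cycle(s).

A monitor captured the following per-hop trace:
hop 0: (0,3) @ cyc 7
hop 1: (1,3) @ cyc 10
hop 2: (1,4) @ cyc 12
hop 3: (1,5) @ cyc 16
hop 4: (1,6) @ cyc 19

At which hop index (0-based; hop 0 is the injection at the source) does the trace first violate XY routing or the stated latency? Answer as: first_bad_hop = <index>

first_bad_hop = 2

  1: Δx=+1 Δy=+0 Δt=3 [ok]
  2: Δx=+0 Δy=+1 Δt=2 [BAD: Δcyc=2≠L]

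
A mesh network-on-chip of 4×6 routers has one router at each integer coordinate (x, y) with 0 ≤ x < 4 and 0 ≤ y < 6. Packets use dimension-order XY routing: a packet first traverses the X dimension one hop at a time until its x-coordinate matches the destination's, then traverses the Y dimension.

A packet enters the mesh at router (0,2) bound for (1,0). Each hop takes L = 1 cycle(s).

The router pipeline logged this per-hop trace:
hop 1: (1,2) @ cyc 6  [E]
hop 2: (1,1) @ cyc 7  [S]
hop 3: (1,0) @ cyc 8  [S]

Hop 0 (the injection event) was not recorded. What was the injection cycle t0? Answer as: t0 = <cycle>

t0 = 5

cyc[1] = 6 and cyc[k] = t0 + k·L for every k.
So t0 = 6 − 1·1 = 5.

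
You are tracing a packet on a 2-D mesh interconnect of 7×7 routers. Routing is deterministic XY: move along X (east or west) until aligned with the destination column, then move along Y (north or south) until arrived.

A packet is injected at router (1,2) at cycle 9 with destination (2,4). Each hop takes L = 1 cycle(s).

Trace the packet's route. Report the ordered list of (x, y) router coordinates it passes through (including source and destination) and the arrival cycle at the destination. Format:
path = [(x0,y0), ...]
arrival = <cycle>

#0 — 1,2 | c9
#1 — 2,2 | c10 | E
#2 — 2,3 | c11 | N
#3 — 2,4 | c12 | N

path = [(1,2), (2,2), (2,3), (2,4)]
arrival = 12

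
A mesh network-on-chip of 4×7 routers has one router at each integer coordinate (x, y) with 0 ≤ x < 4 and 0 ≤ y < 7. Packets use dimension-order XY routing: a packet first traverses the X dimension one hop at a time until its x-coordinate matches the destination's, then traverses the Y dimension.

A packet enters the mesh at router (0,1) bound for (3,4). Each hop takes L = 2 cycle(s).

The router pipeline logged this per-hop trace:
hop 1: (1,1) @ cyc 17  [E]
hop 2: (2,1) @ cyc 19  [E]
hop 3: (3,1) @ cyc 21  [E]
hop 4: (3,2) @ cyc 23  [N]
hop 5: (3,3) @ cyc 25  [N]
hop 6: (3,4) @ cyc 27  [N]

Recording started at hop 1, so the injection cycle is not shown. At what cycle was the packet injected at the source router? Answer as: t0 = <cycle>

t0 = 15

Hop 1 reached at cycle 17; hop k is at t0 + k·L.
t0 = cyc[1] − L = 17 − 2 = 15.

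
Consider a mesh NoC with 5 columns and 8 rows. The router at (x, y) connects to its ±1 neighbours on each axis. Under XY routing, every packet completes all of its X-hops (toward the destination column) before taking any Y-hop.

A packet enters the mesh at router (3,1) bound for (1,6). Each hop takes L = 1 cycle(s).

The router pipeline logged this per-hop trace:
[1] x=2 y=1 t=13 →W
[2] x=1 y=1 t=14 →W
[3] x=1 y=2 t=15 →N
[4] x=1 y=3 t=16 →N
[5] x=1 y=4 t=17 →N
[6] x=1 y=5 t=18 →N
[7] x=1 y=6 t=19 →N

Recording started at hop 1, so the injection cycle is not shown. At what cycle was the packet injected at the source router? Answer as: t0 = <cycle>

Hop 1 reached at cycle 13; hop k is at t0 + k·L.
Therefore t0 = 13 − L = 12.

t0 = 12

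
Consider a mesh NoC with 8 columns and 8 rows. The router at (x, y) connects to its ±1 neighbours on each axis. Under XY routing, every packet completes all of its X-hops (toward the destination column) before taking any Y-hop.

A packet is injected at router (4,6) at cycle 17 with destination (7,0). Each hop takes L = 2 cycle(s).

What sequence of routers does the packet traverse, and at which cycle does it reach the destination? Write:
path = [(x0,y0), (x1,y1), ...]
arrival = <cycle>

path = [(4,6), (5,6), (6,6), (7,6), (7,5), (7,4), (7,3), (7,2), (7,1), (7,0)]
arrival = 35

#0 — 4,6 | c17
#1 — 5,6 | c19 | E
#2 — 6,6 | c21 | E
#3 — 7,6 | c23 | E
#4 — 7,5 | c25 | S
#5 — 7,4 | c27 | S
#6 — 7,3 | c29 | S
#7 — 7,2 | c31 | S
#8 — 7,1 | c33 | S
#9 — 7,0 | c35 | S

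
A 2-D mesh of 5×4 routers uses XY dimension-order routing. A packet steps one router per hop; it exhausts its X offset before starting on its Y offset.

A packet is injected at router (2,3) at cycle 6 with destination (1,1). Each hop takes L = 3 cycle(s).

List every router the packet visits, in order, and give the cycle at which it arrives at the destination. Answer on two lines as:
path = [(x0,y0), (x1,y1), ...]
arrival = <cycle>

path = [(2,3), (1,3), (1,2), (1,1)]
arrival = 15

t=6: at (2,3)
t=9: at (1,3) after W
t=12: at (1,2) after S
t=15: at (1,1) after S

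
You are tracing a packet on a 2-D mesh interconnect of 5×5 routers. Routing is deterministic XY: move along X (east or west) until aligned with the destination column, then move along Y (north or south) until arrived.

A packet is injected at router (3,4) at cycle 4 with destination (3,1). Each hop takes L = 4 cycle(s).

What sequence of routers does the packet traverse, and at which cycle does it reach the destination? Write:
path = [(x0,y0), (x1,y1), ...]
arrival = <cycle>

path = [(3,4), (3,3), (3,2), (3,1)]
arrival = 16

t=4: at (3,4)
t=8: at (3,3) after S
t=12: at (3,2) after S
t=16: at (3,1) after S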